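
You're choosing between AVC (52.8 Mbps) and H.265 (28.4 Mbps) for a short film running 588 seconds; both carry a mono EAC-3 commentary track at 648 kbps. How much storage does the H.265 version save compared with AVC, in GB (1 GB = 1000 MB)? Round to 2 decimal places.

Audio: 648 kbps = 0.648 Mbps.
AVC: 53.448 Mbps × 588 s = 31427.4 Mb = 3.928 GB.
H.265: 29.048 Mbps × 588 s = 17080.2 Mb = 2.135 GB.
Saving: 3.928 − 2.135 = 1.793 GB.

1.79 GB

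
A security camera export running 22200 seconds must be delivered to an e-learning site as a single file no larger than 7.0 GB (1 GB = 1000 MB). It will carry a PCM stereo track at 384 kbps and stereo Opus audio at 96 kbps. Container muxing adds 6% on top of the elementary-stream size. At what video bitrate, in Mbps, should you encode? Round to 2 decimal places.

1.90 Mbps

Budget: 7.0 GB = 56000.0 Mb.
Stream payload after overhead: 56000.0 / 1.06 = 52830.2 Mb.
Total bitrate budget: 52830.2 Mb / 22200 s = 2.380 Mbps.
Audio total: 384 + 96 = 480 kbps = 0.480 Mbps.
Video: 2.380 − 0.480 = 1.900 Mbps.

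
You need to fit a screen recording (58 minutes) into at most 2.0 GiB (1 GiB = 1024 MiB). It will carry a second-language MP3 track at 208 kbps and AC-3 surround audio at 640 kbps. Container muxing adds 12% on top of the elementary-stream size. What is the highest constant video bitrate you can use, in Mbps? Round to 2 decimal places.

Budget: 2.0 GiB = 17179.9 Mb.
Stream payload after overhead: 17179.9 / 1.12 = 15339.2 Mb.
58 min = 3480 s
Total bitrate budget: 15339.2 Mb / 3480 s = 4.408 Mbps.
Audio total: 208 + 640 = 848 kbps = 0.848 Mbps.
Video: 4.408 − 0.848 = 3.560 Mbps.

3.56 Mbps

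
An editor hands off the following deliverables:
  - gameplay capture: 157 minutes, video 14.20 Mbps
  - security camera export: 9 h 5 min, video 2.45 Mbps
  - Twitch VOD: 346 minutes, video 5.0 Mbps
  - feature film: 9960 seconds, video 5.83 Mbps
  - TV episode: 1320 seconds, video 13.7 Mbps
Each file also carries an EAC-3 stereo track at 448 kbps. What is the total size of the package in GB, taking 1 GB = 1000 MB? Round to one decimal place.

53.4 GB

Audio: 448 kbps = 0.448 Mbps.
gameplay capture: 14.648 Mbps × 9420 s = 137984.2 Mb
security camera export: 2.898 Mbps × 32700 s = 94764.6 Mb
Twitch VOD: 5.448 Mbps × 20760 s = 113100.5 Mb
feature film: 6.278 Mbps × 9960 s = 62528.9 Mb
TV episode: 14.148 Mbps × 1320 s = 18675.4 Mb
Total: 427053.5 Mb = 53381.7 MB.
= 53.38 GB.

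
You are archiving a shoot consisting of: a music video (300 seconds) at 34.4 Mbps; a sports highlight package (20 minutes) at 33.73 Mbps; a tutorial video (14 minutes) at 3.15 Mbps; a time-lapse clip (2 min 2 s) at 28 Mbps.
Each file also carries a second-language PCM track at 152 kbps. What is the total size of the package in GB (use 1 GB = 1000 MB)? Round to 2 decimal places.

7.15 GB

Audio: 152 kbps = 0.152 Mbps.
music video: 34.552 Mbps × 300 s = 10365.6 Mb
sports highlight package: 33.882 Mbps × 1200 s = 40658.4 Mb
tutorial video: 3.302 Mbps × 840 s = 2773.7 Mb
time-lapse clip: 28.152 Mbps × 122 s = 3434.5 Mb
Total: 57232.2 Mb = 7154.0 MB.
= 7.154 GB.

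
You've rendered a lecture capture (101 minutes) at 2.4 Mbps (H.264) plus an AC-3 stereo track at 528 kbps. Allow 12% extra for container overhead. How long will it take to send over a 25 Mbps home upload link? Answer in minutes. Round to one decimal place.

13.2 minutes

101 min = 6060 s
Audio: 528 kbps = 0.528 Mbps.
Total bitrate: 2.928 Mbps.
File: 2.928 Mbps × 6060 s = 17743.7 Mb.
With 12% container overhead: ×1.12. → 19872.9 Mb.
At 25 Mbps: 19872.9 / 25 = 794.9 s ≈ 13.2 minutes.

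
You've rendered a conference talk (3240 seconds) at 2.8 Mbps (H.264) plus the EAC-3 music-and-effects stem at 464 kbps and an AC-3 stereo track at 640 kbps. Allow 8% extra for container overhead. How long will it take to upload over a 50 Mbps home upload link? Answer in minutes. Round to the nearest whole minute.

5 minutes

Audio total: 464 + 640 = 1104 kbps = 1.104 Mbps.
Total bitrate: 3.904 Mbps.
File: 3.904 Mbps × 3240 s = 12649.0 Mb.
With 8% container overhead: ×1.08. → 13660.9 Mb.
At 50 Mbps: 13660.9 / 50 = 273.2 s ≈ 4.55 minutes.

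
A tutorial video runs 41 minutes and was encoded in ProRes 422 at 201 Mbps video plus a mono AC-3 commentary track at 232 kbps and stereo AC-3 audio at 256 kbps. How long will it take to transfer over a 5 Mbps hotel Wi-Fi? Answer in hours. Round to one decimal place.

27.5 hours

41 min = 2460 s
Audio total: 232 + 256 = 488 kbps = 0.488 Mbps.
Total bitrate: 201.488 Mbps.
File: 201.488 Mbps × 2460 s = 495660.5 Mb.
At 5 Mbps: 495660.5 / 5 = 99132.1 s ≈ 27.5 hours.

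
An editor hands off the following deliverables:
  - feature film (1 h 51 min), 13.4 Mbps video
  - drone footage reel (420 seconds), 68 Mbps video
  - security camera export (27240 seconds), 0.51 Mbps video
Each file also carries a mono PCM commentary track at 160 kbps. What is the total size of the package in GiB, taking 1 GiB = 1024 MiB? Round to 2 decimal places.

Audio: 160 kbps = 0.160 Mbps.
feature film: 13.560 Mbps × 6660 s = 90309.6 Mb
drone footage reel: 68.160 Mbps × 420 s = 28627.2 Mb
security camera export: 0.670 Mbps × 27240 s = 18250.8 Mb
Total: 137187.6 Mb = 17148.5 MB.
= 15.97 GiB.

15.97 GiB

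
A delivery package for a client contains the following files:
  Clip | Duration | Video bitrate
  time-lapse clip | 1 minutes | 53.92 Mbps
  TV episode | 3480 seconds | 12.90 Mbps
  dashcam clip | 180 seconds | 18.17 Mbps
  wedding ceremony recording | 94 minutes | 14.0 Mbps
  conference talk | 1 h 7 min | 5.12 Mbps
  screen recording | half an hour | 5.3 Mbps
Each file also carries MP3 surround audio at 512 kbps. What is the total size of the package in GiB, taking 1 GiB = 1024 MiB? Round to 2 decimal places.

19.59 GiB

Audio: 512 kbps = 0.512 Mbps.
time-lapse clip: 54.432 Mbps × 60 s = 3265.9 Mb
TV episode: 13.412 Mbps × 3480 s = 46673.8 Mb
dashcam clip: 18.682 Mbps × 180 s = 3362.8 Mb
wedding ceremony recording: 14.512 Mbps × 5640 s = 81847.7 Mb
conference talk: 5.632 Mbps × 4020 s = 22640.6 Mb
screen recording: 5.812 Mbps × 1800 s = 10461.6 Mb
Total: 168252.4 Mb = 21031.5 MB.
= 19.59 GiB.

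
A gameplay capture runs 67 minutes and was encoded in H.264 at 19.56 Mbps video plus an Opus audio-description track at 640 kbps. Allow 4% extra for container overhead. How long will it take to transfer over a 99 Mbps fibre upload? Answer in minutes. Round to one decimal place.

67 min = 4020 s
Audio: 640 kbps = 0.640 Mbps.
Total bitrate: 20.200 Mbps.
File: 20.200 Mbps × 4020 s = 81204.0 Mb.
With 4% container overhead: ×1.04. → 84452.2 Mb.
At 99 Mbps: 84452.2 / 99 = 853.1 s ≈ 14.2 minutes.

14.2 minutes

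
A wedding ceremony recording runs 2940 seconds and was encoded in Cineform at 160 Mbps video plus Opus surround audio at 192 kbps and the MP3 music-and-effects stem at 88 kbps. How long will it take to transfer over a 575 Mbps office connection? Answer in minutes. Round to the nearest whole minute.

14 minutes

Audio total: 192 + 88 = 280 kbps = 0.280 Mbps.
Total bitrate: 160.280 Mbps.
File: 160.280 Mbps × 2940 s = 471223.2 Mb.
At 575 Mbps: 471223.2 / 575 = 819.5 s ≈ 13.7 minutes.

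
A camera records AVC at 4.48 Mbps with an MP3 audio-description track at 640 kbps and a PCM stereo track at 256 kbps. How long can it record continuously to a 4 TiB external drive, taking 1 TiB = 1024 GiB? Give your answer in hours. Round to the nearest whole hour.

1818 hours

Audio total: 640 + 256 = 896 kbps = 0.896 Mbps.
Total bitrate: 4.48 + 0.896 = 5.376 Mbps.
Capacity: 4 TiB = 35,184,372 Mb.
Recording time: 35,184,372 / 5.376 = 6,544,712 s ≈ 1,818 hours.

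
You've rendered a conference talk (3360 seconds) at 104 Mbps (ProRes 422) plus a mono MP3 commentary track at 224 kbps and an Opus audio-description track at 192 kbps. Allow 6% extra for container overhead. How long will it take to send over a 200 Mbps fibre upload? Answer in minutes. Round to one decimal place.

31.0 minutes

Audio total: 224 + 192 = 416 kbps = 0.416 Mbps.
Total bitrate: 104.416 Mbps.
File: 104.416 Mbps × 3360 s = 350837.8 Mb.
With 6% container overhead: ×1.06. → 371888.0 Mb.
At 200 Mbps: 371888.0 / 200 = 1859.4 s ≈ 31 minutes.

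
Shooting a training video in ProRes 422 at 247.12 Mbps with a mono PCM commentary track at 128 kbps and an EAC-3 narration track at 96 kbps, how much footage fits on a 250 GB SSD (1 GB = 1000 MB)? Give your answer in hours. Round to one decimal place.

2.2 hours

Audio total: 128 + 96 = 224 kbps = 0.224 Mbps.
Total bitrate: 247.12 + 0.224 = 247.344 Mbps.
Capacity: 250 GB = 2,000,000 Mb.
Recording time: 2,000,000 / 247.344 = 8,086 s ≈ 2.25 hours.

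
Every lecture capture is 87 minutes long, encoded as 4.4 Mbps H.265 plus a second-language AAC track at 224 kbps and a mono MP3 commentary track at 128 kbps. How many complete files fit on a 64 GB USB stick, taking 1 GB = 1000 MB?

20

87 min = 5220 s
Audio total: 224 + 128 = 352 kbps = 0.352 Mbps.
Total bitrate: 4.752 Mbps.
Per item: 4.752 Mbps × 5220 s = 24,805 Mb = 3,101 MB.
Capacity: 64 GB = 512,000 Mb; 20.64 items → 20 complete.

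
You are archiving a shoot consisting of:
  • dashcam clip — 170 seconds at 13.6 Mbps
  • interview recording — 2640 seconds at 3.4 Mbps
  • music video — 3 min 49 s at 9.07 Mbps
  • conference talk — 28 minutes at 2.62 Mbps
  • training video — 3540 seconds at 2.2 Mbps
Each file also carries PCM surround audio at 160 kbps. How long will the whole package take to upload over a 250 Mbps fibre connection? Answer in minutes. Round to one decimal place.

1.8 minutes

Audio: 160 kbps = 0.160 Mbps.
dashcam clip: 13.760 Mbps × 170 s = 2339.2 Mb
interview recording: 3.560 Mbps × 2640 s = 9398.4 Mb
music video: 9.230 Mbps × 229 s = 2113.7 Mb
conference talk: 2.780 Mbps × 1680 s = 4670.4 Mb
training video: 2.360 Mbps × 3540 s = 8354.4 Mb
Total: 26876.1 Mb = 3359.5 MB.
At 250 Mbps: 26876.1 / 250 = 108 s ≈ 1.79 minutes.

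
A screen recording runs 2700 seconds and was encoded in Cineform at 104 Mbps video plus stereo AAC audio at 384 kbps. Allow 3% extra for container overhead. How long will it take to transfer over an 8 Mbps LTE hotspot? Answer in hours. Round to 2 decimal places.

10.08 hours

Audio: 384 kbps = 0.384 Mbps.
Total bitrate: 104.384 Mbps.
File: 104.384 Mbps × 2700 s = 281836.8 Mb.
With 3% container overhead: ×1.03. → 290291.9 Mb.
At 8 Mbps: 290291.9 / 8 = 36286.5 s ≈ 10.1 hours.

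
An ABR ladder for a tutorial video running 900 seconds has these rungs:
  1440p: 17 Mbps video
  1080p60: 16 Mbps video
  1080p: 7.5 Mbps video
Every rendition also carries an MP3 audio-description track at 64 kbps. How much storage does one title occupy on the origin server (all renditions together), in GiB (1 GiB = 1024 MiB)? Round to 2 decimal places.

4.26 GiB

Audio: 64 kbps = 0.064 Mbps.
Sum of rendition bitrates: (17+0.064) + (16+0.064) + (7.5+0.064) = 40.692 Mbps.
× 900 s = 36,623 Mb = 4,578 MB = 4.263 GiB.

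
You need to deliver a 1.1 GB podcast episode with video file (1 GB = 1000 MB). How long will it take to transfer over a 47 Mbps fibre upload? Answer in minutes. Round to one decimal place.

3.1 minutes

File: 1.1 GB = 8800.0 Mb.
At 47 Mbps: 8800.0 / 47 = 187.2 s ≈ 3.12 minutes.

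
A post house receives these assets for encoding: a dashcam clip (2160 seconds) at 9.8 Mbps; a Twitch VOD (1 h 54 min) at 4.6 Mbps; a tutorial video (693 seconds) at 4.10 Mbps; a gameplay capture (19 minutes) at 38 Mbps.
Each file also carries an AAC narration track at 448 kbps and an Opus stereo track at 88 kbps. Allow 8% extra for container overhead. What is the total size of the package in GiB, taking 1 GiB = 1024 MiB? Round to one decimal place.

Audio total: 448 + 88 = 536 kbps = 0.536 Mbps.
dashcam clip: 10.336 Mbps × 2160 s × 1.08 = 24111.8 Mb
Twitch VOD: 5.136 Mbps × 6840 s × 1.08 = 37940.7 Mb
tutorial video: 4.636 Mbps × 693 s × 1.08 = 3469.8 Mb
gameplay capture: 38.536 Mbps × 1140 s × 1.08 = 47445.5 Mb
Total: 112967.8 Mb = 14121.0 MB.
= 13.15 GiB.

13.2 GiB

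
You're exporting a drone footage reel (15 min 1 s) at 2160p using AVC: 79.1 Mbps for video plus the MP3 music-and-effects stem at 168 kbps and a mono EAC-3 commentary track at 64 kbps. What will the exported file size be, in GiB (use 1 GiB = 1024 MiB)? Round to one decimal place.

8.3 GiB

15 min 1 s = 901 s
Audio total: 168 + 64 = 232 kbps = 0.232 Mbps.
Total bitrate: 79.1 + 0.232 = 79.332 Mbps.
Stream data: 79.332 Mbps × 901 s = 71478.1 Mb.
71,478 Mb = 8,934,766,500 bytes ÷ 1,073,741,824 = 8.321 GiB.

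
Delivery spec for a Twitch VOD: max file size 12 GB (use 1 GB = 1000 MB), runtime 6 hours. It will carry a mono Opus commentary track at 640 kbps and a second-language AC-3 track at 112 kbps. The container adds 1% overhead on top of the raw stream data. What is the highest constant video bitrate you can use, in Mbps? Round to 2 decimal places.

Budget: 12 GB = 96000.0 Mb.
Stream payload after overhead: 96000.0 / 1.01 = 95049.5 Mb.
6 h = 21600 s
Total bitrate budget: 95049.5 Mb / 21600 s = 4.400 Mbps.
Audio total: 640 + 112 = 752 kbps = 0.752 Mbps.
Video: 4.400 − 0.752 = 3.648 Mbps.

3.65 Mbps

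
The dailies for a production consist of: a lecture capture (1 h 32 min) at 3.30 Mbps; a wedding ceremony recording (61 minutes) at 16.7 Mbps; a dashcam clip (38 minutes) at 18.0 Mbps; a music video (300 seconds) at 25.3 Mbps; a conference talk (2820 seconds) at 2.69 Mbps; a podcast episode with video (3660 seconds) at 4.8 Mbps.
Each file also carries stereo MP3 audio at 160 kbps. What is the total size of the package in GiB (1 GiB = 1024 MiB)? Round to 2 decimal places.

Audio: 160 kbps = 0.160 Mbps.
lecture capture: 3.460 Mbps × 5520 s = 19099.2 Mb
wedding ceremony recording: 16.860 Mbps × 3660 s = 61707.6 Mb
dashcam clip: 18.160 Mbps × 2280 s = 41404.8 Mb
music video: 25.460 Mbps × 300 s = 7638.0 Mb
conference talk: 2.850 Mbps × 2820 s = 8037.0 Mb
podcast episode with video: 4.960 Mbps × 3660 s = 18153.6 Mb
Total: 156040.2 Mb = 19505.0 MB.
= 18.17 GiB.

18.17 GiB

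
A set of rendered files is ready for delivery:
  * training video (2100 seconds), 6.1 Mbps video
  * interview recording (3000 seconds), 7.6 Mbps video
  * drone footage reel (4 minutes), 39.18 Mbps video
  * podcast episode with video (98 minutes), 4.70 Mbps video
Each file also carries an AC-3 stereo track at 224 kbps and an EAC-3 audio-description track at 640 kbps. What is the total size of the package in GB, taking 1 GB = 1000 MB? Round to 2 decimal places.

10.29 GB

Audio total: 224 + 640 = 864 kbps = 0.864 Mbps.
training video: 6.964 Mbps × 2100 s = 14624.4 Mb
interview recording: 8.464 Mbps × 3000 s = 25392.0 Mb
drone footage reel: 40.044 Mbps × 240 s = 9610.6 Mb
podcast episode with video: 5.564 Mbps × 5880 s = 32716.3 Mb
Total: 82343.3 Mb = 10292.9 MB.
= 10.29 GB.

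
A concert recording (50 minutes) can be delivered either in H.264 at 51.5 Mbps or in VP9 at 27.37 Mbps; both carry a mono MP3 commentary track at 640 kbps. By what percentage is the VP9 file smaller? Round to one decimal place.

50 min = 3000 s
Audio: 640 kbps = 0.640 Mbps.
H.264: 52.140 Mbps × 3000 s = 156420.0 Mb = 19.552 GB.
VP9: 28.010 Mbps × 3000 s = 84030.0 Mb = 10.504 GB.
Reduction: (1 − 10.504/19.552) × 100 = 46.28%.

46.3%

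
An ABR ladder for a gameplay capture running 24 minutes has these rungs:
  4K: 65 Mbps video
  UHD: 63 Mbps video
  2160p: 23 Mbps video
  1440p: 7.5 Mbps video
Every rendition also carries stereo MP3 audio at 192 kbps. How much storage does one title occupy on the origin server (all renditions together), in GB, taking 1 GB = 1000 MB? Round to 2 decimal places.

24 min = 1440 s
Audio: 192 kbps = 0.192 Mbps.
Sum of rendition bitrates: (65+0.192) + (63+0.192) + (23+0.192) + (7.5+0.192) = 159.268 Mbps.
× 1440 s = 229,346 Mb = 28,668 MB = 28.67 GB.

28.67 GB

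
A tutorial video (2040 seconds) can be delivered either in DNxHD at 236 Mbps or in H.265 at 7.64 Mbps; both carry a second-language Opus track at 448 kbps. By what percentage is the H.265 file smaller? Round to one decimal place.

96.6%

Audio: 448 kbps = 0.448 Mbps.
DNxHD: 236.448 Mbps × 2040 s = 482353.9 Mb = 60.294 GB.
H.265: 8.088 Mbps × 2040 s = 16499.5 Mb = 2.062 GB.
Reduction: (1 − 2.062/60.294) × 100 = 96.58%.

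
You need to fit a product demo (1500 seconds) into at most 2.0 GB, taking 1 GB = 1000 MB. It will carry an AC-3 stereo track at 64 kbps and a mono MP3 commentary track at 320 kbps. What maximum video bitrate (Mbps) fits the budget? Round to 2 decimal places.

10.28 Mbps

Budget: 2.0 GB = 16000.0 Mb.
Total bitrate budget: 16000.0 Mb / 1500 s = 10.667 Mbps.
Audio total: 64 + 320 = 384 kbps = 0.384 Mbps.
Video: 10.667 − 0.384 = 10.283 Mbps.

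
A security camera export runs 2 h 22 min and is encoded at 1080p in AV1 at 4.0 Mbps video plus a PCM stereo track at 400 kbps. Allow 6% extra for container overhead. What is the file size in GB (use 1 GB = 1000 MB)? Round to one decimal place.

5.0 GB

2 h 22 min = 142 min = 8520 s
Audio: 400 kbps = 0.400 Mbps.
Total bitrate: 4.0 + 0.400 = 4.400 Mbps.
Stream data: 4.400 Mbps × 8520 s = 37488.0 Mb.
With 6% container overhead: ×1.06.
39,737 Mb ÷ 8 = 4,967 MB → 4.967 GB.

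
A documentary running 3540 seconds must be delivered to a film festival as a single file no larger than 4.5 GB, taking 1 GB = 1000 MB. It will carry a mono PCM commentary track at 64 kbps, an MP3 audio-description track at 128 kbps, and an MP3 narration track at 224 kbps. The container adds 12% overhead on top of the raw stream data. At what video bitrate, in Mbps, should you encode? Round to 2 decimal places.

8.66 Mbps

Budget: 4.5 GB = 36000.0 Mb.
Stream payload after overhead: 36000.0 / 1.12 = 32142.9 Mb.
Total bitrate budget: 32142.9 Mb / 3540 s = 9.080 Mbps.
Audio total: 64 + 128 + 224 = 416 kbps = 0.416 Mbps.
Video: 9.080 − 0.416 = 8.664 Mbps.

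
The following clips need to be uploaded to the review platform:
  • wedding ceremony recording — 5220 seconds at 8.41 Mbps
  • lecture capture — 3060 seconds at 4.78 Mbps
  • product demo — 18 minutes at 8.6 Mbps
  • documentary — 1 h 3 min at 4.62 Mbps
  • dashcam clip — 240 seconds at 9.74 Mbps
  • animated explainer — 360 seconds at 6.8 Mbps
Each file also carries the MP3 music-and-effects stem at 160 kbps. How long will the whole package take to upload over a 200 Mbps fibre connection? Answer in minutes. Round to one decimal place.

Audio: 160 kbps = 0.160 Mbps.
wedding ceremony recording: 8.570 Mbps × 5220 s = 44735.4 Mb
lecture capture: 4.940 Mbps × 3060 s = 15116.4 Mb
product demo: 8.760 Mbps × 1080 s = 9460.8 Mb
documentary: 4.780 Mbps × 3780 s = 18068.4 Mb
dashcam clip: 9.900 Mbps × 240 s = 2376.0 Mb
animated explainer: 6.960 Mbps × 360 s = 2505.6 Mb
Total: 92262.6 Mb = 11532.8 MB.
At 200 Mbps: 92262.6 / 200 = 461 s ≈ 7.69 minutes.

7.7 minutes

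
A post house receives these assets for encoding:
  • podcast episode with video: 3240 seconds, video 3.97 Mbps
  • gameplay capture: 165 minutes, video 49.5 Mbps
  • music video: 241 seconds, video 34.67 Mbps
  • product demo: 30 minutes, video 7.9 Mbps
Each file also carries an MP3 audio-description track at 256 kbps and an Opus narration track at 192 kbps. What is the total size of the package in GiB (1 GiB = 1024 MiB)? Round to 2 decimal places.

61.97 GiB

Audio total: 256 + 192 = 448 kbps = 0.448 Mbps.
podcast episode with video: 4.418 Mbps × 3240 s = 14314.3 Mb
gameplay capture: 49.948 Mbps × 9900 s = 494485.2 Mb
music video: 35.118 Mbps × 241 s = 8463.4 Mb
product demo: 8.348 Mbps × 1800 s = 15026.4 Mb
Total: 532289.4 Mb = 66536.2 MB.
= 61.97 GiB.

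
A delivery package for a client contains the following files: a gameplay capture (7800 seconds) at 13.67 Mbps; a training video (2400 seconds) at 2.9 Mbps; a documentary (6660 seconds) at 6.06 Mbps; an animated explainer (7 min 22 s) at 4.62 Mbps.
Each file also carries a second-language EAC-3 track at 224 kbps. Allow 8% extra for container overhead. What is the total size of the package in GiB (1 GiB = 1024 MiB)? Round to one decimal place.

Audio: 224 kbps = 0.224 Mbps.
gameplay capture: 13.894 Mbps × 7800 s × 1.08 = 117043.1 Mb
training video: 3.124 Mbps × 2400 s × 1.08 = 8097.4 Mb
documentary: 6.284 Mbps × 6660 s × 1.08 = 45199.6 Mb
animated explainer: 4.844 Mbps × 442 s × 1.08 = 2312.3 Mb
Total: 172652.4 Mb = 21581.5 MB.
= 20.10 GiB.

20.1 GiB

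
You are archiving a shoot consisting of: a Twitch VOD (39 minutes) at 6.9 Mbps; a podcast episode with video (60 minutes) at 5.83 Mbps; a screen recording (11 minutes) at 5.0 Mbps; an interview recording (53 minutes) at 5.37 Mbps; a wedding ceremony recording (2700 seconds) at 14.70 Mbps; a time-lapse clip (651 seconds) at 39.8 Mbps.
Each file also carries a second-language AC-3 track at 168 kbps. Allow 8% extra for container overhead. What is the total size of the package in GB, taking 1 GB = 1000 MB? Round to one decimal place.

16.9 GB

Audio: 168 kbps = 0.168 Mbps.
Twitch VOD: 7.068 Mbps × 2340 s × 1.08 = 17862.2 Mb
podcast episode with video: 5.998 Mbps × 3600 s × 1.08 = 23320.2 Mb
screen recording: 5.168 Mbps × 660 s × 1.08 = 3683.8 Mb
interview recording: 5.538 Mbps × 3180 s × 1.08 = 19019.7 Mb
wedding ceremony recording: 14.868 Mbps × 2700 s × 1.08 = 43355.1 Mb
time-lapse clip: 39.968 Mbps × 651 s × 1.08 = 28100.7 Mb
Total: 135341.7 Mb = 16917.7 MB.
= 16.92 GB.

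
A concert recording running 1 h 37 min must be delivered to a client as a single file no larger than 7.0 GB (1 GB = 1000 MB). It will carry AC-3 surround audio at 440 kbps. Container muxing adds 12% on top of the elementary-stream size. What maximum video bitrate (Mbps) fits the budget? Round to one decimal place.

8.2 Mbps

Budget: 7.0 GB = 56000.0 Mb.
Stream payload after overhead: 56000.0 / 1.12 = 50000.0 Mb.
1 h 37 min = 97 min = 5820 s
Total bitrate budget: 50000.0 Mb / 5820 s = 8.591 Mbps.
Audio: 440 kbps = 0.440 Mbps.
Video: 8.591 − 0.440 = 8.151 Mbps.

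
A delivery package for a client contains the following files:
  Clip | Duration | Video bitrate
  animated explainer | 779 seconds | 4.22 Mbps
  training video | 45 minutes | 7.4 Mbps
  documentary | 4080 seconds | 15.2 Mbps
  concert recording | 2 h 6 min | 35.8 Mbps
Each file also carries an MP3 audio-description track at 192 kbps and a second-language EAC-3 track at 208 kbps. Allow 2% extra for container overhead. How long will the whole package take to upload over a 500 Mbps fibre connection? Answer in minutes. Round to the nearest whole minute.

12 minutes

Audio total: 192 + 208 = 400 kbps = 0.400 Mbps.
animated explainer: 4.620 Mbps × 779 s × 1.02 = 3671.0 Mb
training video: 7.800 Mbps × 2700 s × 1.02 = 21481.2 Mb
documentary: 15.600 Mbps × 4080 s × 1.02 = 64921.0 Mb
concert recording: 36.200 Mbps × 7560 s × 1.02 = 279145.4 Mb
Total: 369218.6 Mb = 46152.3 MB.
At 500 Mbps: 369218.6 / 500 = 738 s ≈ 12.3 minutes.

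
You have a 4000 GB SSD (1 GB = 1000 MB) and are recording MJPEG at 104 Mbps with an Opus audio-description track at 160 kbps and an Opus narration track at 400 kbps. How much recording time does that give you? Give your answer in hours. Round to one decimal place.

Audio total: 160 + 400 = 560 kbps = 0.560 Mbps.
Total bitrate: 104 + 0.560 = 104.560 Mbps.
Capacity: 4000 GB = 32,000,000 Mb.
Recording time: 32,000,000 / 104.560 = 306,044 s ≈ 85.0 hours.

85.0 hours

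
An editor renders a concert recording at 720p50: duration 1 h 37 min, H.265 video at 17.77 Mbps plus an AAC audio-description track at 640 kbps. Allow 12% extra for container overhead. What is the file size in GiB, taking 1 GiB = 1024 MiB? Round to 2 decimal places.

1 h 37 min = 97 min = 5820 s
Audio: 640 kbps = 0.640 Mbps.
Total bitrate: 17.77 + 0.640 = 18.410 Mbps.
Stream data: 18.410 Mbps × 5820 s = 107146.2 Mb.
With 12% container overhead: ×1.12.
120,004 Mb = 15,000,468,000 bytes ÷ 1,073,741,824 = 13.97 GiB.

13.97 GiB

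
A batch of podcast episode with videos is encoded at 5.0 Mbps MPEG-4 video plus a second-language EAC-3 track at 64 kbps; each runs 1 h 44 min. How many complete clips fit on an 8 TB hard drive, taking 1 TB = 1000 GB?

2025

1 h 44 min = 104 min = 6240 s
Audio: 64 kbps = 0.064 Mbps.
Total bitrate: 5.064 Mbps.
Per item: 5.064 Mbps × 6240 s = 31,599 Mb = 3,950 MB.
Capacity: 8 TB = 64,000,000 Mb; 2025.36 items → 2025 complete.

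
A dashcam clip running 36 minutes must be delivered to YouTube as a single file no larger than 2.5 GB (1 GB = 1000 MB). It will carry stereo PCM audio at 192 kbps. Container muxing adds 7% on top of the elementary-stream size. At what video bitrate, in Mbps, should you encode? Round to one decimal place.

8.5 Mbps

Budget: 2.5 GB = 20000.0 Mb.
Stream payload after overhead: 20000.0 / 1.07 = 18691.6 Mb.
36 min = 2160 s
Total bitrate budget: 18691.6 Mb / 2160 s = 8.654 Mbps.
Audio: 192 kbps = 0.192 Mbps.
Video: 8.654 − 0.192 = 8.462 Mbps.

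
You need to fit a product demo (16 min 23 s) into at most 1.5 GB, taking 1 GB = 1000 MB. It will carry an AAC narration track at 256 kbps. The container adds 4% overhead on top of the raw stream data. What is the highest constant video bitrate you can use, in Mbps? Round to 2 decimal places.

11.48 Mbps

Budget: 1.5 GB = 12000.0 Mb.
Stream payload after overhead: 12000.0 / 1.04 = 11538.5 Mb.
16 min 23 s = 983 s
Total bitrate budget: 11538.5 Mb / 983 s = 11.738 Mbps.
Audio: 256 kbps = 0.256 Mbps.
Video: 11.738 − 0.256 = 11.482 Mbps.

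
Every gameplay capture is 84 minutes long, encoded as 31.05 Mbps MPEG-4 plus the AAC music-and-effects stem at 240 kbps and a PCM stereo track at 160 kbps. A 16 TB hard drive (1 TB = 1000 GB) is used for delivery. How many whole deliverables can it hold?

807

84 min = 5040 s
Audio total: 240 + 160 = 400 kbps = 0.400 Mbps.
Total bitrate: 31.450 Mbps.
Per item: 31.450 Mbps × 5040 s = 158,508 Mb = 19,814 MB.
Capacity: 16 TB = 128,000,000 Mb; 807.53 items → 807 complete.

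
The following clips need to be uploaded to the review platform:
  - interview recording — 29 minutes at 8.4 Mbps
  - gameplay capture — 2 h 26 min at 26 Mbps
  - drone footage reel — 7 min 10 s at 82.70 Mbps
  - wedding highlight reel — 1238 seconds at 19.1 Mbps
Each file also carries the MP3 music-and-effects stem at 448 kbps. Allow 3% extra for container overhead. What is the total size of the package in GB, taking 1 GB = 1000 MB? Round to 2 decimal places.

Audio: 448 kbps = 0.448 Mbps.
interview recording: 8.848 Mbps × 1740 s × 1.03 = 15857.4 Mb
gameplay capture: 26.448 Mbps × 8760 s × 1.03 = 238635.0 Mb
drone footage reel: 83.148 Mbps × 430 s × 1.03 = 36826.2 Mb
wedding highlight reel: 19.548 Mbps × 1238 s × 1.03 = 24926.4 Mb
Total: 316245.1 Mb = 39530.6 MB.
= 39.53 GB.

39.53 GB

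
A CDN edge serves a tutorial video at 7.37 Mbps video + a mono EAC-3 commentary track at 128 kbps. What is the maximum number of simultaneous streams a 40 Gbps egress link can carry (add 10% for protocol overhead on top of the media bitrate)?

Audio: 128 kbps = 0.128 Mbps.
Per-viewer media rate: 7.498 Mbps.
On the wire with 10% overhead: 8.248 Mbps.
40 Gbps = 40,000 Mbps; 40,000 / 8.248 = 4849.78 → 4849 viewers.

4849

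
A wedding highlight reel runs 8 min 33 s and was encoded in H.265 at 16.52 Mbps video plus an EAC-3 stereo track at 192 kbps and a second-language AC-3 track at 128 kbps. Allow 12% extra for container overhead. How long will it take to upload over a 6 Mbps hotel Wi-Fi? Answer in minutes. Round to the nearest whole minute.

27 minutes

8 min 33 s = 513 s
Audio total: 192 + 128 = 320 kbps = 0.320 Mbps.
Total bitrate: 16.840 Mbps.
File: 16.840 Mbps × 513 s = 8638.9 Mb.
With 12% container overhead: ×1.12. → 9675.6 Mb.
At 6 Mbps: 9675.6 / 6 = 1612.6 s ≈ 26.9 minutes.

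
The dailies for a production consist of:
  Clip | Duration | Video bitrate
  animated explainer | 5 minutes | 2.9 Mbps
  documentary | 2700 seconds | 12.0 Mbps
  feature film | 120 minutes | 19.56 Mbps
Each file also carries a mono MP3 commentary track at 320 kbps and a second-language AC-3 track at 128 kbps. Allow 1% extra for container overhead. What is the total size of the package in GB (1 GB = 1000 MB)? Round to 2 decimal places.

22.56 GB

Audio total: 320 + 128 = 448 kbps = 0.448 Mbps.
animated explainer: 3.348 Mbps × 300 s × 1.01 = 1014.4 Mb
documentary: 12.448 Mbps × 2700 s × 1.01 = 33945.7 Mb
feature film: 20.008 Mbps × 7200 s × 1.01 = 145498.2 Mb
Total: 180458.3 Mb = 22557.3 MB.
= 22.56 GB.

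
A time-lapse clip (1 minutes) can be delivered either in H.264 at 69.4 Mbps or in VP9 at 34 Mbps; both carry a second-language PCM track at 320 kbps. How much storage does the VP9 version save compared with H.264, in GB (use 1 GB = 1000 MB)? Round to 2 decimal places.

Audio: 320 kbps = 0.320 Mbps.
H.264: 69.720 Mbps × 60 s = 4183.2 Mb = 0.523 GB.
VP9: 34.320 Mbps × 60 s = 2059.2 Mb = 0.257 GB.
Saving: 0.523 − 0.257 = 0.266 GB.

0.27 GB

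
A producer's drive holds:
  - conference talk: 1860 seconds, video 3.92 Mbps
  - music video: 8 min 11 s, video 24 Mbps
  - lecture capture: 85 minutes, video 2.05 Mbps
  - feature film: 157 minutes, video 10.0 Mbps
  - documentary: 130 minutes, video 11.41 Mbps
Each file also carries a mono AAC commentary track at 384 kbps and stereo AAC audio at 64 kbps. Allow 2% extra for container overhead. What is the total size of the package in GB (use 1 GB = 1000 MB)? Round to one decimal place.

28.5 GB

Audio total: 384 + 64 = 448 kbps = 0.448 Mbps.
conference talk: 4.368 Mbps × 1860 s × 1.02 = 8287.0 Mb
music video: 24.448 Mbps × 491 s × 1.02 = 12244.0 Mb
lecture capture: 2.498 Mbps × 5100 s × 1.02 = 12994.6 Mb
feature film: 10.448 Mbps × 9420 s × 1.02 = 100388.6 Mb
documentary: 11.858 Mbps × 7800 s × 1.02 = 94342.2 Mb
Total: 228256.4 Mb = 28532.1 MB.
= 28.53 GB.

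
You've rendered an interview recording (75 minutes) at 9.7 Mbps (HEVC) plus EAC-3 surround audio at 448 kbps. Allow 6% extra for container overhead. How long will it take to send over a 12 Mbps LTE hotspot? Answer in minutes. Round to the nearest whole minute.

67 minutes

75 min = 4500 s
Audio: 448 kbps = 0.448 Mbps.
Total bitrate: 10.148 Mbps.
File: 10.148 Mbps × 4500 s = 45666.0 Mb.
With 6% container overhead: ×1.06. → 48406.0 Mb.
At 12 Mbps: 48406.0 / 12 = 4033.8 s ≈ 67.2 minutes.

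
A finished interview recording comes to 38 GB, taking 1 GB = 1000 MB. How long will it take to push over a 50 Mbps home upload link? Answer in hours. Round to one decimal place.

File: 38 GB = 304000.0 Mb.
At 50 Mbps: 304000.0 / 50 = 6080.0 s ≈ 1.69 hours.

1.7 hours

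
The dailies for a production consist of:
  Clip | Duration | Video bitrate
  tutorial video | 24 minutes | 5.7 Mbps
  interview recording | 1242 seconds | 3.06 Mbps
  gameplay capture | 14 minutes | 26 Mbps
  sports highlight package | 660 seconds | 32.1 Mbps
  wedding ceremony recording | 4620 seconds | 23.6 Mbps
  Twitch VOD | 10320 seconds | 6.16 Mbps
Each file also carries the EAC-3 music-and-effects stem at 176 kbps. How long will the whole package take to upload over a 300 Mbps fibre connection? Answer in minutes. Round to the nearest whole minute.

13 minutes

Audio: 176 kbps = 0.176 Mbps.
tutorial video: 5.876 Mbps × 1440 s = 8461.4 Mb
interview recording: 3.236 Mbps × 1242 s = 4019.1 Mb
gameplay capture: 26.176 Mbps × 840 s = 21987.8 Mb
sports highlight package: 32.276 Mbps × 660 s = 21302.2 Mb
wedding ceremony recording: 23.776 Mbps × 4620 s = 109845.1 Mb
Twitch VOD: 6.336 Mbps × 10320 s = 65387.5 Mb
Total: 231003.2 Mb = 28875.4 MB.
At 300 Mbps: 231003.2 / 300 = 770 s ≈ 12.8 minutes.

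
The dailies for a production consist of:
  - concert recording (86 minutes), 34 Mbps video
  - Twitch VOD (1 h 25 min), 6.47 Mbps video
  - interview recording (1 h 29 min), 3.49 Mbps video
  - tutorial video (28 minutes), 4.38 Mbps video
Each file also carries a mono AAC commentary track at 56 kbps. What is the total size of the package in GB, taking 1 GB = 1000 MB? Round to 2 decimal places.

29.42 GB

Audio: 56 kbps = 0.056 Mbps.
concert recording: 34.056 Mbps × 5160 s = 175729.0 Mb
Twitch VOD: 6.526 Mbps × 5100 s = 33282.6 Mb
interview recording: 3.546 Mbps × 5340 s = 18935.6 Mb
tutorial video: 4.436 Mbps × 1680 s = 7452.5 Mb
Total: 235399.7 Mb = 29425.0 MB.
= 29.42 GB.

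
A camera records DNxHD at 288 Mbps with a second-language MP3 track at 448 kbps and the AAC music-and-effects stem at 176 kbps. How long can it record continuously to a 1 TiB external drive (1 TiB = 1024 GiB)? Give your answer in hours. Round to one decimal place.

8.5 hours

Audio total: 448 + 176 = 624 kbps = 0.624 Mbps.
Total bitrate: 288 + 0.624 = 288.624 Mbps.
Capacity: 1 TiB = 8,796,093 Mb.
Recording time: 8,796,093 / 288.624 = 30,476 s ≈ 8.47 hours.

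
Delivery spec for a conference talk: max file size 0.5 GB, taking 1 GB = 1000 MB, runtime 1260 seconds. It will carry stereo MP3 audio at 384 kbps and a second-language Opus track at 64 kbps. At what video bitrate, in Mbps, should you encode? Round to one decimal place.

Budget: 0.5 GB = 4000.0 Mb.
Total bitrate budget: 4000.0 Mb / 1260 s = 3.175 Mbps.
Audio total: 384 + 64 = 448 kbps = 0.448 Mbps.
Video: 3.175 − 0.448 = 2.727 Mbps.

2.7 Mbps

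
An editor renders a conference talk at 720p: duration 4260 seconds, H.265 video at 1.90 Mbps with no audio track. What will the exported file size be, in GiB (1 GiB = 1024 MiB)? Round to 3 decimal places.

0.942 GiB

Total bitrate: 1.90 Mbps.
Stream data: 1.900 Mbps × 4260 s = 8094.0 Mb.
8,094 Mb = 1,011,750,000 bytes ÷ 1,073,741,824 = 0.9423 GiB.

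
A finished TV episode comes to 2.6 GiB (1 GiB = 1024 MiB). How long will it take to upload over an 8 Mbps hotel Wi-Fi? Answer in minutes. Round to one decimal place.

File: 2.6 GiB = 22333.8 Mb.
At 8 Mbps: 22333.8 / 8 = 2791.7 s ≈ 46.5 minutes.

46.5 minutes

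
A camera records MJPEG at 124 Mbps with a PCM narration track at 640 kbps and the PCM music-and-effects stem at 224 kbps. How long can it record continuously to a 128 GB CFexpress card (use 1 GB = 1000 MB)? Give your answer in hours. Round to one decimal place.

2.3 hours

Audio total: 640 + 224 = 864 kbps = 0.864 Mbps.
Total bitrate: 124 + 0.864 = 124.864 Mbps.
Capacity: 128 GB = 1,024,000 Mb.
Recording time: 1,024,000 / 124.864 = 8,201 s ≈ 2.28 hours.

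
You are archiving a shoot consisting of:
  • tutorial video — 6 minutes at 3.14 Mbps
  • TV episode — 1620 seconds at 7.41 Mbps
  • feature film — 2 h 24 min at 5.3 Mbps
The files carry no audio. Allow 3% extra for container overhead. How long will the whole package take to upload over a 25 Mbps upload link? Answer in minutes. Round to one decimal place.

40.5 minutes

tutorial video: 3.140 Mbps × 360 s × 1.03 = 1164.3 Mb
TV episode: 7.410 Mbps × 1620 s × 1.03 = 12364.3 Mb
feature film: 5.300 Mbps × 8640 s × 1.03 = 47165.8 Mb
Total: 60694.4 Mb = 7586.8 MB.
At 25 Mbps: 60694.4 / 25 = 2428 s ≈ 40.5 minutes.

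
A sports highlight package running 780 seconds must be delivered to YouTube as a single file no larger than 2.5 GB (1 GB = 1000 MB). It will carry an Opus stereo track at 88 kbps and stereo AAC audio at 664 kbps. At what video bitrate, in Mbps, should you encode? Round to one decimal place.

24.9 Mbps

Budget: 2.5 GB = 20000.0 Mb.
Total bitrate budget: 20000.0 Mb / 780 s = 25.641 Mbps.
Audio total: 88 + 664 = 752 kbps = 0.752 Mbps.
Video: 25.641 − 0.752 = 24.889 Mbps.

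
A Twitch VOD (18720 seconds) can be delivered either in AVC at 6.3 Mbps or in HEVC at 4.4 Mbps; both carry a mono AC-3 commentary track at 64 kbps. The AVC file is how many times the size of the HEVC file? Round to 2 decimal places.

Audio: 64 kbps = 0.064 Mbps.
AVC: 6.364 Mbps × 18720 s = 119134.1 Mb = 14.892 GB.
HEVC: 4.464 Mbps × 18720 s = 83566.1 Mb = 10.446 GB.
Ratio: 14.892 / 10.446 = 1.426.

1.43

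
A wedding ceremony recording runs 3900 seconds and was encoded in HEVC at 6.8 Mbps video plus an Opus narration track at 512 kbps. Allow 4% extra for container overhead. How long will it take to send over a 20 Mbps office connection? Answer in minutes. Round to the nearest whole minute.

Audio: 512 kbps = 0.512 Mbps.
Total bitrate: 7.312 Mbps.
File: 7.312 Mbps × 3900 s = 28516.8 Mb.
With 4% container overhead: ×1.04. → 29657.5 Mb.
At 20 Mbps: 29657.5 / 20 = 1482.9 s ≈ 24.7 minutes.

25 minutes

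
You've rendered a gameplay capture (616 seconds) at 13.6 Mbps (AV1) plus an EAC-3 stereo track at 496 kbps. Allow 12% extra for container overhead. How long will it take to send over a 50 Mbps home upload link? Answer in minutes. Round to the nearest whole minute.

Audio: 496 kbps = 0.496 Mbps.
Total bitrate: 14.096 Mbps.
File: 14.096 Mbps × 616 s = 8683.1 Mb.
With 12% container overhead: ×1.12. → 9725.1 Mb.
At 50 Mbps: 9725.1 / 50 = 194.5 s ≈ 3.24 minutes.

3 minutes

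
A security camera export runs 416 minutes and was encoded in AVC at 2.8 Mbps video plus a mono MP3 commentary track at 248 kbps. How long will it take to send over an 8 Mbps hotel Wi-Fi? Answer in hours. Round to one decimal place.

2.6 hours

416 min = 24960 s
Audio: 248 kbps = 0.248 Mbps.
Total bitrate: 3.048 Mbps.
File: 3.048 Mbps × 24960 s = 76078.1 Mb.
At 8 Mbps: 76078.1 / 8 = 9509.8 s ≈ 2.64 hours.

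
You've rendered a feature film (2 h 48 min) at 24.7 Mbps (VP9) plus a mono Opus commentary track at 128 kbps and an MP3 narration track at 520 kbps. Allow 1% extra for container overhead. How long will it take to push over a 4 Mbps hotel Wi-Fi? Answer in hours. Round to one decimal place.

2 h 48 min = 168 min = 10080 s
Audio total: 128 + 520 = 648 kbps = 0.648 Mbps.
Total bitrate: 25.348 Mbps.
File: 25.348 Mbps × 10080 s = 255507.8 Mb.
With 1% container overhead: ×1.01. → 258062.9 Mb.
At 4 Mbps: 258062.9 / 4 = 64515.7 s ≈ 17.9 hours.

17.9 hours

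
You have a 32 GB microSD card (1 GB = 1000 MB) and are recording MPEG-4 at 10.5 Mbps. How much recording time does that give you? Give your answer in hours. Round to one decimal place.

6.8 hours

Capacity: 32 GB = 256,000 Mb.
Recording time: 256,000 / 10.500 = 24,381 s ≈ 6.77 hours.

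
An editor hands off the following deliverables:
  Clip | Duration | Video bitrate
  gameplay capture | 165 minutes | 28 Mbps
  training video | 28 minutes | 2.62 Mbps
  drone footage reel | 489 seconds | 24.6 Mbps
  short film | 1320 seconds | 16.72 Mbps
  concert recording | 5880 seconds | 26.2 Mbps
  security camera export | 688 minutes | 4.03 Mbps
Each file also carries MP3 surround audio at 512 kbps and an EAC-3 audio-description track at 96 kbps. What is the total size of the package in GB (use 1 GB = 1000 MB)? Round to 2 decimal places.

84.12 GB

Audio total: 512 + 96 = 608 kbps = 0.608 Mbps.
gameplay capture: 28.608 Mbps × 9900 s = 283219.2 Mb
training video: 3.228 Mbps × 1680 s = 5423.0 Mb
drone footage reel: 25.208 Mbps × 489 s = 12326.7 Mb
short film: 17.328 Mbps × 1320 s = 22873.0 Mb
concert recording: 26.808 Mbps × 5880 s = 157631.0 Mb
security camera export: 4.638 Mbps × 41280 s = 191456.6 Mb
Total: 672929.6 Mb = 84116.2 MB.
= 84.12 GB.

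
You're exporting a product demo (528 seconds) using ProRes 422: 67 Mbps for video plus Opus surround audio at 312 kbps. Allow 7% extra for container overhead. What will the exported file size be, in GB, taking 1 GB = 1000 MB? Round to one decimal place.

Audio: 312 kbps = 0.312 Mbps.
Total bitrate: 67 + 0.312 = 67.312 Mbps.
Stream data: 67.312 Mbps × 528 s = 35540.7 Mb.
With 7% container overhead: ×1.07.
38,029 Mb ÷ 8 = 4,754 MB → 4.754 GB.

4.8 GB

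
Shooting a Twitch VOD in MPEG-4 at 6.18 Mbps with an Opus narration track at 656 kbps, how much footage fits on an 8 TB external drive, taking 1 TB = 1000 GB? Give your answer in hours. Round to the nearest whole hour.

Audio: 656 kbps = 0.656 Mbps.
Total bitrate: 6.18 + 0.656 = 6.836 Mbps.
Capacity: 8 TB = 64,000,000 Mb.
Recording time: 64,000,000 / 6.836 = 9,362,200 s ≈ 2,601 hours.

2601 hours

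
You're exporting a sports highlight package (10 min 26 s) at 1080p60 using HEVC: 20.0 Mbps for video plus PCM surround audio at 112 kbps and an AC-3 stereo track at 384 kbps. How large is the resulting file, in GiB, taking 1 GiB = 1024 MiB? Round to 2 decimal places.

1.49 GiB

10 min 26 s = 626 s
Audio total: 112 + 384 = 496 kbps = 0.496 Mbps.
Total bitrate: 20.0 + 0.496 = 20.496 Mbps.
Stream data: 20.496 Mbps × 626 s = 12830.5 Mb.
12,830 Mb = 1,603,812,000 bytes ÷ 1,073,741,824 = 1.494 GiB.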